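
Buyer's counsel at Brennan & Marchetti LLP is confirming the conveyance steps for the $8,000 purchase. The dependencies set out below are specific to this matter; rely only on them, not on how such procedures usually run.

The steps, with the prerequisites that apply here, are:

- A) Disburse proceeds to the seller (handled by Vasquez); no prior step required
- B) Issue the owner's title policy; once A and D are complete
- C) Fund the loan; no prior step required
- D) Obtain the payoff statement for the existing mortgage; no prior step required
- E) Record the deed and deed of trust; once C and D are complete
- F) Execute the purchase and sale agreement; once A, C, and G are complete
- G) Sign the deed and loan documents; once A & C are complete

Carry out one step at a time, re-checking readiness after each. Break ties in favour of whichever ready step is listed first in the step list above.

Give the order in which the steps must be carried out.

A, C, D, B, E, G, F

Nothing is required for A, C and D. A is listed earlier → A first.
C and D are both available; C is listed earlier → C.
G now also ready, so the ready set is {D, G}; D is listed earlier → D.
B and E now also ready, so the ready set is {B, E, G}; B is listed earlier → B.
Now E and G have their prerequisites met. E is listed earlier, so E next.
G needed A and C, now all done → G.
F is the only step now ready → F.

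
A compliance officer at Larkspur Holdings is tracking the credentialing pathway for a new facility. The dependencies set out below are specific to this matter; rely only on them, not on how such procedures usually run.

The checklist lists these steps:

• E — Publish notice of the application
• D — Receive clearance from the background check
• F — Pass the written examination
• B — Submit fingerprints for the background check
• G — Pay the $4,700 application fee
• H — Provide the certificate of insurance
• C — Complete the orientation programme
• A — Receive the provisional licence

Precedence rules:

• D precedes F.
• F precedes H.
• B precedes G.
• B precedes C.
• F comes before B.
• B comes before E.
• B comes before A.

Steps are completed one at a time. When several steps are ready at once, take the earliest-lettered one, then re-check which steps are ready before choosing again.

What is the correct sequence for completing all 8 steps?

D, F, B, A, C, E, G, H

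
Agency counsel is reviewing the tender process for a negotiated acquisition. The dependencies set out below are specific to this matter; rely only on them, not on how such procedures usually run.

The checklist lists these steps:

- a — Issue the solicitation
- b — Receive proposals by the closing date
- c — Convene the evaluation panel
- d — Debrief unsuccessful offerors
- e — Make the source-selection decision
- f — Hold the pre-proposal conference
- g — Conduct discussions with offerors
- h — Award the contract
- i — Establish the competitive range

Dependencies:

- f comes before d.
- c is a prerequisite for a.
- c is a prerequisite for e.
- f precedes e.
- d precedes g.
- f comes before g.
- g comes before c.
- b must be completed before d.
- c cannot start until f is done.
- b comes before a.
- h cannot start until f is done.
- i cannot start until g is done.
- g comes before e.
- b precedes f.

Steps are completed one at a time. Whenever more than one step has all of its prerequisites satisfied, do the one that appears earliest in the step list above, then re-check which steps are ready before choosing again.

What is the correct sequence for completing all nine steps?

b, f, d, g, c, a, e, h, i

b has no prerequisites → b first.
f needed b, now all done → f.
Ready: d and h. d is listed earlier → d.
Ready: g and h. g is listed earlier → g.
Now c, h and i have their prerequisites met. c is listed earlier, so c next.
Now a, e, h and i have their prerequisites met. a is listed earlier, so a next.
Ready: e, h and i. e is listed earlier → e.
Now h and i have their prerequisites met. h is listed earlier, so h next.
i needed g, now all done → i.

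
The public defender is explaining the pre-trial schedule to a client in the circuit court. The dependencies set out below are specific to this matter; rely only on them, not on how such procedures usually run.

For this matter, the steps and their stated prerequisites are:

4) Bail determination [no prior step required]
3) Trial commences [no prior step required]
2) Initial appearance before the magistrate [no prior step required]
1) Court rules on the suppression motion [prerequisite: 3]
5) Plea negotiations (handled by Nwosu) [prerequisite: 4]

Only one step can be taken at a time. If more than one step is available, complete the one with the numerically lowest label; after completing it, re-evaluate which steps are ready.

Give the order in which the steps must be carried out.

2 → 3 → 1 → 4 → 5

2, 3 and 4 have no prerequisites; 2 has the earlier label, so 2 is first.
Ready: 3 and 4. 3 has the earlier label → 3.
1 now also ready, so the ready set is {1, 4}; 1 has the earlier label → 1.
Next only 4 has its prerequisites met → 4.
5 is the only step now ready → 5.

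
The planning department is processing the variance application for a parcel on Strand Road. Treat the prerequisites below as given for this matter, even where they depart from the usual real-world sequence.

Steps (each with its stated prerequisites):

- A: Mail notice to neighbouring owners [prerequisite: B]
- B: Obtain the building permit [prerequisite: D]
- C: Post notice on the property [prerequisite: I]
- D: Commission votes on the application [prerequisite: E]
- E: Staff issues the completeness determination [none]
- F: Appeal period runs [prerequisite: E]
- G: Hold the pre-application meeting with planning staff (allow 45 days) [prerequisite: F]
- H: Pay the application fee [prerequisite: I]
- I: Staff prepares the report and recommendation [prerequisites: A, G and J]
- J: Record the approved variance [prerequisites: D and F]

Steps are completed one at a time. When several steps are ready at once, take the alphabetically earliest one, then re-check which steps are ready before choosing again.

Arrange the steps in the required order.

E, D, B, A, F, G, J, I, C, H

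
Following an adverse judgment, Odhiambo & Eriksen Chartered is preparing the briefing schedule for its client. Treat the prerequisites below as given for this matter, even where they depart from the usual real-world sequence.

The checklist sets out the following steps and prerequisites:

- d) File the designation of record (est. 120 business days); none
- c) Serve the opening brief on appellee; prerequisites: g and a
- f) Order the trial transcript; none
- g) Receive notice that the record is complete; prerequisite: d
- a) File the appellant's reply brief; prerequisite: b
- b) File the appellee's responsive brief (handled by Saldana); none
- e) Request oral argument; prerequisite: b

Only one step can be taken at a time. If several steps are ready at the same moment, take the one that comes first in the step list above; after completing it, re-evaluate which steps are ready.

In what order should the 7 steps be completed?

d, f and b have no prerequisites; d is listed earlier, so d is first.
f, g and b are all available; f is listed earlier → f.
g and b are both available; g is listed earlier → g.
Next only b has its prerequisites met → b.
Now a and e have their prerequisites met. a is listed earlier, so a next.
c now also ready, so the ready set is {c, e}; c is listed earlier → c.
That leaves e as the only ready step → e.

d → f → g → b → a → c → e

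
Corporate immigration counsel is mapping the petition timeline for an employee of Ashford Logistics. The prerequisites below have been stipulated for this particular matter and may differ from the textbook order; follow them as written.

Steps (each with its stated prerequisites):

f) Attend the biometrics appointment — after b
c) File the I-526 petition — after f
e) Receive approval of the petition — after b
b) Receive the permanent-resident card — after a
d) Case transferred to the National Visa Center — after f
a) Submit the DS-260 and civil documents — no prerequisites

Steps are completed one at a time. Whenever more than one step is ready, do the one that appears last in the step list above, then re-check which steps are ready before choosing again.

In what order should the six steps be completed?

a is the only step with nothing outstanding, so it goes first.
That leaves b as the only ready step → b.
e and f are both available; e is listed later → e.
f needed b, now all done → f.
Ready: d and c. d is listed later → d.
That leaves c as the only ready step → c.

a, b, e, f, d, c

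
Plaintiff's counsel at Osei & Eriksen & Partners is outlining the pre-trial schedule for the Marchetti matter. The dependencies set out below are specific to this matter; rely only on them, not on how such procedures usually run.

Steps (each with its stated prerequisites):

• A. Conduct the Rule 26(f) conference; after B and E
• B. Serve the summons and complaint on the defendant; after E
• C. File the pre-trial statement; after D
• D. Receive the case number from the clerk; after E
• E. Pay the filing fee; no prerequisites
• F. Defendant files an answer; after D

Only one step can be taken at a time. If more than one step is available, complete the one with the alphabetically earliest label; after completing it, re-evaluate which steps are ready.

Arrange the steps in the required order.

E, B, A, D, C, F

E is the only step with nothing outstanding, so it goes first.
B and D are both available; B has the earlier label → B.
A now also ready, so the ready set is {A, D}; A has the earlier label → A.
D is the only step now ready → D.
Ready: C and F. C has the earlier label → C.
F is the only step now ready → F.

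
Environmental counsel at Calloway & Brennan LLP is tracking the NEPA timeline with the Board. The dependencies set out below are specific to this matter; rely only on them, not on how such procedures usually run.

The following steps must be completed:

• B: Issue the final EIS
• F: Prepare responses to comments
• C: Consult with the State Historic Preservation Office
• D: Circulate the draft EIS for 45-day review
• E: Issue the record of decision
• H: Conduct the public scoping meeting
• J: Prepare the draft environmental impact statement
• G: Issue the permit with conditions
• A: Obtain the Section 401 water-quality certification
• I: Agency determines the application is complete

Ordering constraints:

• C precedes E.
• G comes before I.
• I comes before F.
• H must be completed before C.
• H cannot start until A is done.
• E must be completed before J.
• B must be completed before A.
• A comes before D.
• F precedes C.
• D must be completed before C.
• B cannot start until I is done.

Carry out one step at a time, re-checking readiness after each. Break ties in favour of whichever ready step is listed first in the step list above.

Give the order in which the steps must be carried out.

G, I, B, F, A, D, H, C, E, J

G has no prerequisites → G first.
I is the only step now ready → I.
Ready: B and F. B is listed earlier → B.
Ready: F and A. F is listed earlier → F.
A needed B, now all done → A.
Ready: D and H. D is listed earlier → D.
That leaves H as the only ready step → H.
C is the only step now ready → C.
E needed C, now all done → E.
Next only J has its prerequisites met → J.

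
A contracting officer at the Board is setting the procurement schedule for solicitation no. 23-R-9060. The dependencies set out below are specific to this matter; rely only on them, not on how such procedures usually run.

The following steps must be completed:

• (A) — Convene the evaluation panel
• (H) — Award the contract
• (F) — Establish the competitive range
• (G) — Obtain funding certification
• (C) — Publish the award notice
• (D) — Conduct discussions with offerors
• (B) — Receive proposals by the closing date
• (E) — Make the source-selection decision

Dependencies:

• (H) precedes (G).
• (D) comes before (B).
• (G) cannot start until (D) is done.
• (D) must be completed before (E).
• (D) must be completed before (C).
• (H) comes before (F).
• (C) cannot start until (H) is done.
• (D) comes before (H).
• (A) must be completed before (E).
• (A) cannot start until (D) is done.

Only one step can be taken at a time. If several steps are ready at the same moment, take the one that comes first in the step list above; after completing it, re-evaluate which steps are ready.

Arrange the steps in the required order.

(D) → (A) → (H) → (F) → (G) → (C) → (B) → (E)

Only (D) has no prerequisites, so it is first.
Now (A), (H) and (B) have their prerequisites met. (A) is listed earlier, so (A) next.
(E) now also ready, so the ready set is {(H), (B), (E)}; (H) is listed earlier → (H).
(F), (G) and (C) now also ready, so the ready set is {(F), (G), (C), (B), (E)}; (F) is listed earlier → (F).
Now (G), (C), (B) and (E) have their prerequisites met. (G) is listed earlier, so (G) next.
Now (C), (B) and (E) have their prerequisites met. (C) is listed earlier, so (C) next.
(B) and (E) are both available; (B) is listed earlier → (B).
That leaves (E) as the only ready step → (E).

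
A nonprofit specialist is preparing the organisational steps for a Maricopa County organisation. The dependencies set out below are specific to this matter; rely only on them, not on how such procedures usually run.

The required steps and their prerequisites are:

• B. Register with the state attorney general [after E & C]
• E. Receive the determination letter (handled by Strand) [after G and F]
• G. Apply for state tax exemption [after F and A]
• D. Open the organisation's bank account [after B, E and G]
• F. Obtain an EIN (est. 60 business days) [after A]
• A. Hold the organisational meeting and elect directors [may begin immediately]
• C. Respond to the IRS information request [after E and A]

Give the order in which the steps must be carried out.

Only A has no prerequisites, so it is first.
F is the only step now ready → F.
G needed F and A, now all done → G.
E is the only step now ready → E.
C is the only step now ready → C.
B is the only step now ready → B.
D is the only step now ready → D.

A, F, G, E, C, B, D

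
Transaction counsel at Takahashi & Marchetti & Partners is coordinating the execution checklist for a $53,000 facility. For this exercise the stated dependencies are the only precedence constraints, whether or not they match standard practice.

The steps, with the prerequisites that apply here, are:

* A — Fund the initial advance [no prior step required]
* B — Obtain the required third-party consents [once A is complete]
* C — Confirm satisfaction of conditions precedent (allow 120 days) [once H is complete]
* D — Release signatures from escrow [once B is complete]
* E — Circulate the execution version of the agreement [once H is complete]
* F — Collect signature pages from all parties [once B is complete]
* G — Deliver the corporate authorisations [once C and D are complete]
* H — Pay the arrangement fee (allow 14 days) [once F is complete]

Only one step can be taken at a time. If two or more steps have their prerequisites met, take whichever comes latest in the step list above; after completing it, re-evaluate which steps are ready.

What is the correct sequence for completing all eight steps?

A is the only step with nothing outstanding, so it goes first.
That leaves B as the only ready step → B.
F and D are both available; F is listed later → F.
H and D are both available; H is listed later → H.
Now E, D and C have their prerequisites met. E is listed later, so E next.
Ready: D and C. D is listed later → D.
C needed H, now all done → C.
G needed D and C, now all done → G.

A, B, F, H, E, D, C, G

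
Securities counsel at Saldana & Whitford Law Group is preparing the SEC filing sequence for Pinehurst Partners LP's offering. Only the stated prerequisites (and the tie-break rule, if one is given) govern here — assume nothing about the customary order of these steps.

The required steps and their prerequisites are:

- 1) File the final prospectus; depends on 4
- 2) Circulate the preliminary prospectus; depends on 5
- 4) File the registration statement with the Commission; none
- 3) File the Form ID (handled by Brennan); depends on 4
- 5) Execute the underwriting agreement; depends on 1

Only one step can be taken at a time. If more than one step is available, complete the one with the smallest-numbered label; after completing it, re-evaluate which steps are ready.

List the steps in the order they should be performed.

4, 1, 3, 5, 2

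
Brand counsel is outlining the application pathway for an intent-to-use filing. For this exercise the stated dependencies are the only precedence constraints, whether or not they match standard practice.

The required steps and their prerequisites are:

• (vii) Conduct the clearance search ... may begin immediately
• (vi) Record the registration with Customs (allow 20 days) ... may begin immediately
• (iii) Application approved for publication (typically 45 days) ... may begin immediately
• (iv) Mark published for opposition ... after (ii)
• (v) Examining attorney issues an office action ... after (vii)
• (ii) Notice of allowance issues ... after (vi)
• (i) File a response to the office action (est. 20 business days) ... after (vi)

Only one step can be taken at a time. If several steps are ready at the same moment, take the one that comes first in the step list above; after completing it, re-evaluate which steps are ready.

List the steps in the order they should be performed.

(vii), (vi) and (iii) have no prerequisites; (vii) is listed earlier, so (vii) is first.
(v) now also ready, so the ready set is {(vi), (iii), (v)}; (vi) is listed earlier → (vi).
Now (iii), (v), (ii) and (i) have their prerequisites met. (iii) is listed earlier, so (iii) next.
(v), (ii) and (i) are all available; (v) is listed earlier → (v).
(ii) and (i) are both available; (ii) is listed earlier → (ii).
Ready: (iv) and (i). (iv) is listed earlier → (iv).
(i) is the only step now ready → (i).

(vii) → (vi) → (iii) → (v) → (ii) → (iv) → (i)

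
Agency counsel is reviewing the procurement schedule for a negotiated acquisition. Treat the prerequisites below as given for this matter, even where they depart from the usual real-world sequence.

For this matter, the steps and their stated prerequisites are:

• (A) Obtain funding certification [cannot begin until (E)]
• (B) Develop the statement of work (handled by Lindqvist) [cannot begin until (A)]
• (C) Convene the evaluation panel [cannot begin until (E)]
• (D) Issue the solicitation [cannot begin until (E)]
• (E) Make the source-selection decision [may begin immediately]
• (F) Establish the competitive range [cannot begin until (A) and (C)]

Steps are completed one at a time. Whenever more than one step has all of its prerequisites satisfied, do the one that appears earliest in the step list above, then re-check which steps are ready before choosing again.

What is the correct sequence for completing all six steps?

Only (E) has no prerequisites, so it is first.
Now (A), (C) and (D) have their prerequisites met. (A) is listed earlier, so (A) next.
(B) now also ready, so the ready set is {(B), (C), (D)}; (B) is listed earlier → (B).
(C) and (D) are both available; (C) is listed earlier → (C).
(D) and (F) are both available; (D) is listed earlier → (D).
(F) needed (A) and (C), now all done → (F).

(E) (A) (B) (C) (D) (F)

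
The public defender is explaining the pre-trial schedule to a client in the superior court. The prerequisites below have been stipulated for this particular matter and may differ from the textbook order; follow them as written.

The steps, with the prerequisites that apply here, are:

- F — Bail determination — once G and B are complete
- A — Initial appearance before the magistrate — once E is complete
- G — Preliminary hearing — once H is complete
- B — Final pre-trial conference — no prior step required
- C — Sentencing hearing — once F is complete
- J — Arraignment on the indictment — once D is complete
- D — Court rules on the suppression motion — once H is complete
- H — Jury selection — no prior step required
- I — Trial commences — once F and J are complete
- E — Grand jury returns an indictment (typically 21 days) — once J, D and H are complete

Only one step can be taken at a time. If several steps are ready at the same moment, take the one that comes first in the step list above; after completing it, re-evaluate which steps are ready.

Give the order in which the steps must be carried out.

B and H have no prerequisites; B is listed earlier, so B is first.
Next only H has its prerequisites met → H.
Ready: G and D. G is listed earlier → G.
F and D are both available; F is listed earlier → F.
Now C and D have their prerequisites met. C is listed earlier, so C next.
That leaves D as the only ready step → D.
J needed D, now all done → J.
I and E are both available; I is listed earlier → I.
Next only E has its prerequisites met → E.
A needed E, now all done → A.

B → H → G → F → C → D → J → I → E → A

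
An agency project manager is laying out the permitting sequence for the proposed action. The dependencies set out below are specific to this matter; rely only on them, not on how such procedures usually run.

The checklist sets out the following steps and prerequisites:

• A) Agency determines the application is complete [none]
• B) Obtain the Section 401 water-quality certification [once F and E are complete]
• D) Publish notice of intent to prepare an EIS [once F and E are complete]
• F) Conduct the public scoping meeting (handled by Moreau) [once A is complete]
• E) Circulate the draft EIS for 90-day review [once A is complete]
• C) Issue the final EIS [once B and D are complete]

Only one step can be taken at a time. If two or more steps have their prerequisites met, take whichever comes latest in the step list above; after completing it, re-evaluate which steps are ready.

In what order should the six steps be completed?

A, E, F, D, B, C

A has no prerequisites → A first.
E and F are both available; E is listed later → E.
F needed A, now all done → F.
Now D and B have their prerequisites met. D is listed later, so D next.
B needed E and F, now all done → B.
C needed D and B, now all done → C.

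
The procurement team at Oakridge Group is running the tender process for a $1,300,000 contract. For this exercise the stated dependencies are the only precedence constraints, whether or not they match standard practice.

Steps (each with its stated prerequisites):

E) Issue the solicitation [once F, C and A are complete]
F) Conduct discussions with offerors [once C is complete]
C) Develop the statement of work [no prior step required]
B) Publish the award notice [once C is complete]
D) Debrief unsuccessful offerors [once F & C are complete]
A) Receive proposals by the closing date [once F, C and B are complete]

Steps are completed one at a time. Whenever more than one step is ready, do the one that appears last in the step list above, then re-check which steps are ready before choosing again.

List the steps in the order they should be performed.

Only C has no prerequisites, so it is first.
Now B and F have their prerequisites met. B is listed later, so B next.
That leaves F as the only ready step → F.
A and D are both available; A is listed later → A.
Ready: D and E. D is listed later → D.
That leaves E as the only ready step → E.

C, B, F, A, D, E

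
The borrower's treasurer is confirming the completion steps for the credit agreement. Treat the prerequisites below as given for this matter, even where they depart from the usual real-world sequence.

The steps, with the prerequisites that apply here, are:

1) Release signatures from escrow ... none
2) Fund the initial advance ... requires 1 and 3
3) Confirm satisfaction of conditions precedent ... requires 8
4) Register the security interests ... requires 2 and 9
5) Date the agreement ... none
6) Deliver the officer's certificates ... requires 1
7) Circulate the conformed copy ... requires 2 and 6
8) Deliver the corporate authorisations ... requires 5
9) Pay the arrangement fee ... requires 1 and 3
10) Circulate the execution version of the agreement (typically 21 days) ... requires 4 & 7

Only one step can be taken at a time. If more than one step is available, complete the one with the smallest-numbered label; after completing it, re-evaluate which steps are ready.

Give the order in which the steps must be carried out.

Nothing is required for 1 and 5. 1 has the earlier label → 1 first.
Now 5 and 6 have their prerequisites met. 5 has the earlier label, so 5 next.
6 and 8 are both available; 6 has the earlier label → 6.
8 needed 5, now all done → 8.
3 needed 8, now all done → 3.
2 and 9 are both available; 2 has the earlier label → 2.
7 now also ready, so the ready set is {7, 9}; 7 has the earlier label → 7.
That leaves 9 as the only ready step → 9.
4 needed 2 and 9, now all done → 4.
10 is the only step now ready → 10.

1 5 6 8 3 2 7 9 4 10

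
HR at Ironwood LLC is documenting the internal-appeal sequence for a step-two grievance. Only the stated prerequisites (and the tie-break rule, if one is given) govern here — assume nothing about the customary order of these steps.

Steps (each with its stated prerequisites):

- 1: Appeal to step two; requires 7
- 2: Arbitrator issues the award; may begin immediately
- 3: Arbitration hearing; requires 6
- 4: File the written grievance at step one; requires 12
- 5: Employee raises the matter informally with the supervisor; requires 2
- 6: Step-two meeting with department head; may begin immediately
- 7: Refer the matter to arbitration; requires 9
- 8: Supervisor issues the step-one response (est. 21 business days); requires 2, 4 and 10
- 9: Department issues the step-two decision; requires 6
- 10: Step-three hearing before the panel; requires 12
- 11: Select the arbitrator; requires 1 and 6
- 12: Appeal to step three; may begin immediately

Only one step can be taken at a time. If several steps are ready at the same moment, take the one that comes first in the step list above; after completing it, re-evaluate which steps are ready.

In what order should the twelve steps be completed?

2 → 5 → 6 → 3 → 9 → 7 → 1 → 11 → 12 → 4 → 10 → 8

2, 6 and 12 have no prerequisites; 2 is listed earlier, so 2 is first.
Now 5, 6 and 12 have their prerequisites met. 5 is listed earlier, so 5 next.
Now 6 and 12 have their prerequisites met. 6 is listed earlier, so 6 next.
Ready: 3, 9 and 12. 3 is listed earlier → 3.
Now 9 and 12 have their prerequisites met. 9 is listed earlier, so 9 next.
Ready: 7 and 12. 7 is listed earlier → 7.
Now 1 and 12 have their prerequisites met. 1 is listed earlier, so 1 next.
11 now also ready, so the ready set is {11, 12}; 11 is listed earlier → 11.
12 is the only step now ready → 12.
4 and 10 are both available; 4 is listed earlier → 4.
Next only 10 has its prerequisites met → 10.
8 is the only step now ready → 8.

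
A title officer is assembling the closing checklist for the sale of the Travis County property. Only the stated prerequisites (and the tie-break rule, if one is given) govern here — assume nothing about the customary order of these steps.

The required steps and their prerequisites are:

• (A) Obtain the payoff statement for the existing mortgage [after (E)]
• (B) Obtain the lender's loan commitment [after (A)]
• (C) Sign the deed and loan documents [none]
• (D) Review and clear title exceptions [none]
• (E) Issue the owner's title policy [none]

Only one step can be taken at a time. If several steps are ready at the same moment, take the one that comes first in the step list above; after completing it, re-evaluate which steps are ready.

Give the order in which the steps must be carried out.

(C) → (D) → (E) → (A) → (B)

Nothing is required for (C), (D) and (E). (C) is listed earlier → (C) first.
Ready: (D) and (E). (D) is listed earlier → (D).
Next only (E) has its prerequisites met → (E).
(A) needed (E), now all done → (A).
Next only (B) has its prerequisites met → (B).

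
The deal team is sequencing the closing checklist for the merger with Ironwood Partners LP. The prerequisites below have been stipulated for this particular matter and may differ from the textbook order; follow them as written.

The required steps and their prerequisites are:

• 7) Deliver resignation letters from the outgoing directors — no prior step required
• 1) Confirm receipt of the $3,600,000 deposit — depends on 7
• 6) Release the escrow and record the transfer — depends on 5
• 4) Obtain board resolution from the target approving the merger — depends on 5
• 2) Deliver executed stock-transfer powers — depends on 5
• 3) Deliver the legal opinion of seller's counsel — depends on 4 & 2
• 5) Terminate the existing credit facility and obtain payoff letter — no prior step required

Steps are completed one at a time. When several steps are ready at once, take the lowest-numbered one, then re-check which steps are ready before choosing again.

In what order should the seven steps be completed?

5, 2, 4, 3, 6, 7, 1

Nothing is required for 5 and 7. 5 has the earlier label → 5 first.
2, 4, 6 and 7 are all available; 2 has the earlier label → 2.
4, 6 and 7 are all available; 4 has the earlier label → 4.
3 now also ready, so the ready set is {3, 6, 7}; 3 has the earlier label → 3.
Now 6 and 7 have their prerequisites met. 6 has the earlier label, so 6 next.
That leaves 7 as the only ready step → 7.
Next only 1 has its prerequisites met → 1.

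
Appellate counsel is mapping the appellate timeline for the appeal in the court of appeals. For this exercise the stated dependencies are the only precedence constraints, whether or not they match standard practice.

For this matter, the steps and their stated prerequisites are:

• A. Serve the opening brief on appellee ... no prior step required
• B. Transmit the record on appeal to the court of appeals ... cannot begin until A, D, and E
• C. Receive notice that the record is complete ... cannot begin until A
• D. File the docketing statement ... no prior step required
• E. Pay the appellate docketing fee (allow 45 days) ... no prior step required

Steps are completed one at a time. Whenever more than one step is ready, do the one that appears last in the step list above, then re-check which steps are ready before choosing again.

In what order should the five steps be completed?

E, D, A, C, B

E, D and A have no prerequisites; E is listed later, so E is first.
D and A are both available; D is listed later → D.
Next only A has its prerequisites met → A.
C and B are both available; C is listed later → C.
B needed E, D and A, now all done → B.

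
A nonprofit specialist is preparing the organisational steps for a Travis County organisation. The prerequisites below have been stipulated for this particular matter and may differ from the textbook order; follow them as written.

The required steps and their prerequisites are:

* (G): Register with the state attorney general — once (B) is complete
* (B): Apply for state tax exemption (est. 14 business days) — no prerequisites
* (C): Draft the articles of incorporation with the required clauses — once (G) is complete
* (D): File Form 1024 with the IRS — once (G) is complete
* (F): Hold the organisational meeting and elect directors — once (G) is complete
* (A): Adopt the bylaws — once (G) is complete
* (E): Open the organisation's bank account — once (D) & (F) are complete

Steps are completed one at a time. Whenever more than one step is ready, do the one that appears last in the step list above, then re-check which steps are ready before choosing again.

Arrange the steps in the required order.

(B), (G), (A), (F), (D), (E), (C)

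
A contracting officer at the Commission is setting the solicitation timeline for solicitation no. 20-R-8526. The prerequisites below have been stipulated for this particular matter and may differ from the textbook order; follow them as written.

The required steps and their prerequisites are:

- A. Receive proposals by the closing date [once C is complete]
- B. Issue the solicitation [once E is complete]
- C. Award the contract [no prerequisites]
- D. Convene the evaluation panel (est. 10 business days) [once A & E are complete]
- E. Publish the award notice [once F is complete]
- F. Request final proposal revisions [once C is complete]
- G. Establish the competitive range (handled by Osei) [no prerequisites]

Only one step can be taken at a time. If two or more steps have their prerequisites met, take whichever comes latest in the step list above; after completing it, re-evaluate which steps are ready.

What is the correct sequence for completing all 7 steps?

G → C → F → E → B → A → D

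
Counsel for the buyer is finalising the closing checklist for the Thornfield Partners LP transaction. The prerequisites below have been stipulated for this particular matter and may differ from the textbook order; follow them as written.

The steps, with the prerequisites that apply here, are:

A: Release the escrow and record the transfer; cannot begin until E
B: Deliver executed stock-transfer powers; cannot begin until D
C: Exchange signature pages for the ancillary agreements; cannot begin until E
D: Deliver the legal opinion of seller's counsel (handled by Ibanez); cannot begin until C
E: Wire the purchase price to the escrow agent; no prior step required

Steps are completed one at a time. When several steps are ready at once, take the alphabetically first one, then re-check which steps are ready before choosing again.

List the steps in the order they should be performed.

E → A → C → D → B

Only E has no prerequisites, so it is first.
Now A and C have their prerequisites met. A has the earlier label, so A next.
C needed E, now all done → C.
Next only D has its prerequisites met → D.
B needed D, now all done → B.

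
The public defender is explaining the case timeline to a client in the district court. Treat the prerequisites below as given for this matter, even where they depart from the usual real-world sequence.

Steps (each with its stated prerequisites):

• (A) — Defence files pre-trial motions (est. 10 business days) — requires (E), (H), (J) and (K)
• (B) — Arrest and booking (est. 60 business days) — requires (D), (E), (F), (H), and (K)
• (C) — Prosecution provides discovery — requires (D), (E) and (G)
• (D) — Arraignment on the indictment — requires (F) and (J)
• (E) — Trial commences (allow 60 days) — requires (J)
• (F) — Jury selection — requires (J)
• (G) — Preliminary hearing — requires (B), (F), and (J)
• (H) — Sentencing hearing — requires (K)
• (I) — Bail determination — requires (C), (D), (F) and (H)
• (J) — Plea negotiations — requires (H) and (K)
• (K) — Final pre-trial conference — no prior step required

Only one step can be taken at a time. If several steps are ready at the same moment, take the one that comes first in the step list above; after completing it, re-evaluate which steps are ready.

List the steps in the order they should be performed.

Only (K) has no prerequisites, so it is first.
That leaves (H) as the only ready step → (H).
Next only (J) has its prerequisites met → (J).
(E) and (F) are both available; (E) is listed earlier → (E).
(A) now also ready, so the ready set is {(A), (F)}; (A) is listed earlier → (A).
That leaves (F) as the only ready step → (F).
That leaves (D) as the only ready step → (D).
Next only (B) has its prerequisites met → (B).
That leaves (G) as the only ready step → (G).
(C) needed (D), (E) and (G), now all done → (C).
(I) needed (C), (D), (F) and (H), now all done → (I).

(K) → (H) → (J) → (E) → (A) → (F) → (D) → (B) → (G) → (C) → (I)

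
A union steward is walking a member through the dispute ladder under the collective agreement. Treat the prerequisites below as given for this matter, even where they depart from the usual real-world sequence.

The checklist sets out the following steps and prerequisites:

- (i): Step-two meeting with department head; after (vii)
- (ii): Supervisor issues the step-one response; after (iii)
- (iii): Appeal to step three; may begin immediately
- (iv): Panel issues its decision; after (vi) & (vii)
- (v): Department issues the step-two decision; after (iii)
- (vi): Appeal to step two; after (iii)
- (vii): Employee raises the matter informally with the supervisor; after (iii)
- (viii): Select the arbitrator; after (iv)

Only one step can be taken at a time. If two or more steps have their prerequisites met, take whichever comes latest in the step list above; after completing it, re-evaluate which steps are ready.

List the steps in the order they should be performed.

Only (iii) has no prerequisites, so it is first.
Ready: (vii), (vi), (v) and (ii). (vii) is listed later → (vii).
(i) now also ready, so the ready set is {(vi), (v), (ii), (i)}; (vi) is listed later → (vi).
(v), (iv), (ii) and (i) are all available; (v) is listed later → (v).
(iv), (ii) and (i) are all available; (iv) is listed later → (iv).
(viii) now also ready, so the ready set is {(viii), (ii), (i)}; (viii) is listed later → (viii).
Ready: (ii) and (i). (ii) is listed later → (ii).
(i) is the only step now ready → (i).

(iii), (vii), (vi), (v), (iv), (viii), (ii), (i)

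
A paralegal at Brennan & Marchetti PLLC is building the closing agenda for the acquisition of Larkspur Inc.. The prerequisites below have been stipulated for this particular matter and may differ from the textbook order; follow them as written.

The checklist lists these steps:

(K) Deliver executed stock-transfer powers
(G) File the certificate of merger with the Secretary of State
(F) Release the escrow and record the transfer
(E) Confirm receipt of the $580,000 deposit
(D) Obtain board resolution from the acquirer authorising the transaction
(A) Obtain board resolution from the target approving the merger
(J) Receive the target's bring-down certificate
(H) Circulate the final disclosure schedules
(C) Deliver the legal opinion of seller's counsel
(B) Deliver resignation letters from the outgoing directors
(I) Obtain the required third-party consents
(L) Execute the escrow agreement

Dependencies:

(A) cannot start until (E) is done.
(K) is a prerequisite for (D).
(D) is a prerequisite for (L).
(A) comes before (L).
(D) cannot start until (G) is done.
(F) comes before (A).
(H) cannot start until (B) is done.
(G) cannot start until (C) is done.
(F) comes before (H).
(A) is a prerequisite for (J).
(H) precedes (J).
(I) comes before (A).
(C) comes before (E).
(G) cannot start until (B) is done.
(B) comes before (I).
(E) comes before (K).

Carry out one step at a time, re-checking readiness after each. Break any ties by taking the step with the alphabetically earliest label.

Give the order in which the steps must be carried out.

(B), (C) and (F) have no prerequisites; (B) has the earlier label, so (B) is first.
(I) now also ready, so the ready set is {(C), (F), (I)}; (C) has the earlier label → (C).
Now (E), (F), (G) and (I) have their prerequisites met. (E) has the earlier label, so (E) next.
(K) now also ready, so the ready set is {(F), (G), (I), (K)}; (F) has the earlier label → (F).
(H) now also ready, so the ready set is {(G), (H), (I), (K)}; (G) has the earlier label → (G).
Ready: (H), (I) and (K). (H) has the earlier label → (H).
Ready: (I) and (K). (I) has the earlier label → (I).
(A) now also ready, so the ready set is {(A), (K)}; (A) has the earlier label → (A).
(J) now also ready, so the ready set is {(J), (K)}; (J) has the earlier label → (J).
(K) is the only step now ready → (K).
(D) needed (G) and (K), now all done → (D).
That leaves (L) as the only ready step → (L).

(B), (C), (E), (F), (G), (H), (I), (A), (J), (K), (D), (L)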